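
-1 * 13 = -13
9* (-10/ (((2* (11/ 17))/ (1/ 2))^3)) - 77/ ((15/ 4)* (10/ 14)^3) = -4914123623/ 79860000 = -61.53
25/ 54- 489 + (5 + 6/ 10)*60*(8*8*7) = 8102131/ 54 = 150039.46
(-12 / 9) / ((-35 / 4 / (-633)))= -3376 / 35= -96.46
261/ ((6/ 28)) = 1218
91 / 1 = 91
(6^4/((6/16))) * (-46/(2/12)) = -953856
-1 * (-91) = 91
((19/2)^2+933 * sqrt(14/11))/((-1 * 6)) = -311 * sqrt(154)/22 - 361/24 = -190.47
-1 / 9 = -0.11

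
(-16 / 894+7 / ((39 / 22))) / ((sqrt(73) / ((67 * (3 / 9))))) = 170046 * sqrt(73) / 141401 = 10.27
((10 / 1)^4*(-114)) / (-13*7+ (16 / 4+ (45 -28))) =114000 / 7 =16285.71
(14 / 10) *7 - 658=-3241 / 5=-648.20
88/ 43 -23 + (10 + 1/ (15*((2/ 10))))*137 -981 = 413.71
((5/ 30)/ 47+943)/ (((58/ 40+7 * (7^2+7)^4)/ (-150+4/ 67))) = -0.00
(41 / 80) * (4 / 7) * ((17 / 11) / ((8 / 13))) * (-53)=-480233 / 12320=-38.98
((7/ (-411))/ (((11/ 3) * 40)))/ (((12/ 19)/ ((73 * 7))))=-67963/ 723360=-0.09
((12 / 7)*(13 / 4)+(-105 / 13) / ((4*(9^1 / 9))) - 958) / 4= -347419 / 1456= -238.61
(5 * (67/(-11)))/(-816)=0.04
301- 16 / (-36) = 2713 / 9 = 301.44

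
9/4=2.25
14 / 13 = 1.08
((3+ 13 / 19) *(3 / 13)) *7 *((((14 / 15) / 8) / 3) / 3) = 343 / 4446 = 0.08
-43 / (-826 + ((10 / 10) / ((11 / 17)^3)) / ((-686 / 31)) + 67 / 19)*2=1491949844 / 14271376139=0.10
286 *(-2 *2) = -1144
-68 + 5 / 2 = -131 / 2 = -65.50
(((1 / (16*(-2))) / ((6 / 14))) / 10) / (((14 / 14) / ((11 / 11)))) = -7 / 960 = -0.01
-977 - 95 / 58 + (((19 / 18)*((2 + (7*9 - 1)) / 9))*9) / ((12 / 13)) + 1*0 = -1417939 / 1566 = -905.45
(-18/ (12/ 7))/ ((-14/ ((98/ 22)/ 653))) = 147/ 28732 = 0.01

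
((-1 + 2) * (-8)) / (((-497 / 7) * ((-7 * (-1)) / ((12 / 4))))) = 24 / 497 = 0.05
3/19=0.16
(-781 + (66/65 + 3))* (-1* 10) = 101008/13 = 7769.85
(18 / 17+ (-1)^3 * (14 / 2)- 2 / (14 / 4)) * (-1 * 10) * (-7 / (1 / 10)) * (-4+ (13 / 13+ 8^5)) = -2539287500 / 17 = -149369852.94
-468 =-468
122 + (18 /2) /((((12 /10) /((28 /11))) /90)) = 20242 /11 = 1840.18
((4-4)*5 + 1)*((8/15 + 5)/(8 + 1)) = 83/135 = 0.61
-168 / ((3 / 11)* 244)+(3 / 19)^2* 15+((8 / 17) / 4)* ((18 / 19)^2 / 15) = -4012339 / 1871785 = -2.14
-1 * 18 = -18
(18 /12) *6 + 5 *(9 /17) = 198 /17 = 11.65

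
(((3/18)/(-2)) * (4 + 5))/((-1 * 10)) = 3/40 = 0.08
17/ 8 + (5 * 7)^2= 9817/ 8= 1227.12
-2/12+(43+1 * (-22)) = 125/6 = 20.83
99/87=33/29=1.14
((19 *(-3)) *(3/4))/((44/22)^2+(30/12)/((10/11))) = -19/3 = -6.33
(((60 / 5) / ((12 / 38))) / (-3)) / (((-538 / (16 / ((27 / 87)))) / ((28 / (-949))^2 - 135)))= -1071852374416 / 6541065063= -163.87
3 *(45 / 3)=45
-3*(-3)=9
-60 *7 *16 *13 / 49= -12480 / 7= -1782.86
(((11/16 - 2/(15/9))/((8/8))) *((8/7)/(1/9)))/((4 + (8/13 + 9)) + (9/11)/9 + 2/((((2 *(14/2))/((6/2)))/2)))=-52767/145780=-0.36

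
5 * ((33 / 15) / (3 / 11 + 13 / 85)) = 10285 / 398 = 25.84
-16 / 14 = -8 / 7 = -1.14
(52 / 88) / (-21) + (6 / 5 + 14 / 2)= 18877 / 2310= 8.17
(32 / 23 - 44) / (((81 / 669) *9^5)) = -218540 / 36669429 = -0.01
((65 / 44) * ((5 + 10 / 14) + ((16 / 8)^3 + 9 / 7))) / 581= 975 / 25564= 0.04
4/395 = 0.01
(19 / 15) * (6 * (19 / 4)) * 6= 1083 / 5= 216.60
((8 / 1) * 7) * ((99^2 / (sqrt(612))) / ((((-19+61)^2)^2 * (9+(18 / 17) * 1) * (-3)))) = -121 * sqrt(17) / 2111508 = -0.00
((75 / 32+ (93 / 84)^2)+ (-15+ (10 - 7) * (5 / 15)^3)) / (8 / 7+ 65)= -159739 / 933408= -0.17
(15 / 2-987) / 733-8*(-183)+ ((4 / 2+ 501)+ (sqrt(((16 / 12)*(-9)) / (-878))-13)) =sqrt(2634) / 439+ 2862605 / 1466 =1952.78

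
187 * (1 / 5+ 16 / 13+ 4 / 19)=379049 / 1235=306.92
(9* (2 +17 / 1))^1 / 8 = 21.38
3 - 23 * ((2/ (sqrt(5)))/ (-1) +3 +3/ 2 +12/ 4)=-339/ 2 +46 * sqrt(5)/ 5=-148.93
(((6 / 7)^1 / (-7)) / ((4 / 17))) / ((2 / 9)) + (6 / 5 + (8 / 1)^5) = 32111521 / 980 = 32766.86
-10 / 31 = -0.32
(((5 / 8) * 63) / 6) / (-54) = -35 / 288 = -0.12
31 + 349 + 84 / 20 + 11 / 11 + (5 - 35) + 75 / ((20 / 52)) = 2751 / 5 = 550.20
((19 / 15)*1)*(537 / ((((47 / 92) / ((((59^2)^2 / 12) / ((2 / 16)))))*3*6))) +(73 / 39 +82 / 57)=936482058737059 / 1567215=597545364.70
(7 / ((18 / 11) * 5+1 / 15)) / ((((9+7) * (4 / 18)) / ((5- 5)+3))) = 31185 / 43552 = 0.72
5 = 5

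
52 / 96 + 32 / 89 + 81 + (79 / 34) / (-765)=758341111 / 9259560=81.90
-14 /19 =-0.74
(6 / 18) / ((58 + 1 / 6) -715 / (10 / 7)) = -1 / 1327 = -0.00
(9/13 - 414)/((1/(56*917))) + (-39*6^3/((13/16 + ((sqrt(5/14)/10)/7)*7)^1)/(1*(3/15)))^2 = 135486391218227784/49991773 - 183685791744000*sqrt(70)/3845521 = 2310533345.10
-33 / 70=-0.47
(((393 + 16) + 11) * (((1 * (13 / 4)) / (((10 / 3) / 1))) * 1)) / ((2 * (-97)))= -819 / 388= -2.11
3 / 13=0.23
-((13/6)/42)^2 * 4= -169/15876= -0.01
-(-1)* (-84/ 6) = -14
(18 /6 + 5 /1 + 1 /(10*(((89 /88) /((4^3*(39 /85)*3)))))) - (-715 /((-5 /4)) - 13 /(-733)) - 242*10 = -82492552149 /27725725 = -2975.31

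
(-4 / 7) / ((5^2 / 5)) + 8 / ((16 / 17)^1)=587 / 70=8.39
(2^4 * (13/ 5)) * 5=208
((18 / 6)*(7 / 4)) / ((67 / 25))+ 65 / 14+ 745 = 1410005 / 1876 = 751.60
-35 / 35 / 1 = -1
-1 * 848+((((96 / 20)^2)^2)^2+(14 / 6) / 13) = 4280021237239 / 15234375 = 280944.98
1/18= 0.06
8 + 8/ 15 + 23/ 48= 721/ 80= 9.01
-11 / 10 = -1.10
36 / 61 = 0.59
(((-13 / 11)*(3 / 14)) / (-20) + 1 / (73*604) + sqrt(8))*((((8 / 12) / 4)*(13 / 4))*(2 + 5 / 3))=5598671 / 222223680 + 143*sqrt(2) / 36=5.64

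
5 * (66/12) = 55/2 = 27.50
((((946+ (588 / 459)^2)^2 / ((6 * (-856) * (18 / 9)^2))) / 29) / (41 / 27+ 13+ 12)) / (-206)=123025032472225 / 445866881618547072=0.00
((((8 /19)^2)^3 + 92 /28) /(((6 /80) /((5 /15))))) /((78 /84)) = 28903740560 /1834789359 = 15.75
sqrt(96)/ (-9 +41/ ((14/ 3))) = -56 * sqrt(6)/ 3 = -45.72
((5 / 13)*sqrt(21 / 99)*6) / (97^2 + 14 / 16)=80*sqrt(231) / 10764897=0.00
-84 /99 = -0.85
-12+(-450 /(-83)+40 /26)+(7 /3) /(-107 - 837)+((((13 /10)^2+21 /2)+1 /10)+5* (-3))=-592224797 /76393200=-7.75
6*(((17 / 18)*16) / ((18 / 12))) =544 / 9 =60.44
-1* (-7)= 7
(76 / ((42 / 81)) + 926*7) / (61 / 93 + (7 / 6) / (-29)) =83427200 / 7749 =10766.19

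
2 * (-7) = -14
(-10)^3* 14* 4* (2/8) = -14000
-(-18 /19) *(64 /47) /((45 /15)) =0.43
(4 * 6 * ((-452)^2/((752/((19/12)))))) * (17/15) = 8248774/705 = 11700.39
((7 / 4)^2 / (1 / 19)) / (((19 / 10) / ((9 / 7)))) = 315 / 8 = 39.38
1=1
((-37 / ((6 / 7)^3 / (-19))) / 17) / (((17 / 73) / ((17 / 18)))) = 17602417 / 66096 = 266.32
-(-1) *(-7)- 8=-15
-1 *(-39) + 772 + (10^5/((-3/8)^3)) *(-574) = 29388821897/27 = 1088474885.07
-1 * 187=-187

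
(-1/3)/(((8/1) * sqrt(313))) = -sqrt(313)/7512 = -0.00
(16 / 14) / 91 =8 / 637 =0.01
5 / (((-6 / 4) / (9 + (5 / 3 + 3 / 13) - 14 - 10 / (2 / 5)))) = 10960 / 117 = 93.68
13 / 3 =4.33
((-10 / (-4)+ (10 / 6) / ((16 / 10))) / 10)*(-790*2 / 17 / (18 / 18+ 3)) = -395 / 48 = -8.23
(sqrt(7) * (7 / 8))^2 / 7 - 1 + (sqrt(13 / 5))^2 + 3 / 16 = 817 / 320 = 2.55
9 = 9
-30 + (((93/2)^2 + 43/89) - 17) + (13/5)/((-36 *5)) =42367267/20025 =2115.72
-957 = -957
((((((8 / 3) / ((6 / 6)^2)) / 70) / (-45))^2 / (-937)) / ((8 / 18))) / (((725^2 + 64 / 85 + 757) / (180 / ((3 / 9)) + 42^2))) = -8704 / 1155523479492375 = -0.00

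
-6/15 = -2/5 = -0.40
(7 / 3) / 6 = 7 / 18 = 0.39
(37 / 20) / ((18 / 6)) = 37 / 60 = 0.62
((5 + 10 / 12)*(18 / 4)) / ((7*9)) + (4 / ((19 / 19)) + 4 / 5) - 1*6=-47 / 60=-0.78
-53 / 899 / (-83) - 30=-2238457 / 74617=-30.00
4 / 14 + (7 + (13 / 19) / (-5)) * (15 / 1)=13730 / 133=103.23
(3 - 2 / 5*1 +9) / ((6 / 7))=203 / 15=13.53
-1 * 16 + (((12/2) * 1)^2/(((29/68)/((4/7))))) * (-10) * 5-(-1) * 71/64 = -31527859/12992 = -2426.71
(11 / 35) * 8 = 88 / 35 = 2.51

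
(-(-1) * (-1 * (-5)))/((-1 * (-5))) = 1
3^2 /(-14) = -9 /14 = -0.64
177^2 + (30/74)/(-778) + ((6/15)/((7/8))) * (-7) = 31325.80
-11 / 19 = -0.58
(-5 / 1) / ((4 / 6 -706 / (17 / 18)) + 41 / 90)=7650 / 1142003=0.01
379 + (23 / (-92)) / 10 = 15159 / 40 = 378.98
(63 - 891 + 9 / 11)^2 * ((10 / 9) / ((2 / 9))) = 413959005 / 121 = 3421148.80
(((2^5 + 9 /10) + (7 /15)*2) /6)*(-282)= -9541 /6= -1590.17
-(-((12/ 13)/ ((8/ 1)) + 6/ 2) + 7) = -101/ 26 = -3.88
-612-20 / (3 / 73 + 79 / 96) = -769164 / 1211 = -635.15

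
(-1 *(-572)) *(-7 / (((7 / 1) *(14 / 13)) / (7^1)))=-3718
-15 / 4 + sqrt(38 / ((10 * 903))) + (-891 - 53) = -3791 / 4 + sqrt(85785) / 4515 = -947.69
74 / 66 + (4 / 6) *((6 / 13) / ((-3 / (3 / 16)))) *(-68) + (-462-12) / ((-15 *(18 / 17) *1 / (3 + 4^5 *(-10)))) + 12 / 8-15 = -3932153711 / 12870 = -305528.65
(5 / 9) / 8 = 0.07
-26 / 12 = -13 / 6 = -2.17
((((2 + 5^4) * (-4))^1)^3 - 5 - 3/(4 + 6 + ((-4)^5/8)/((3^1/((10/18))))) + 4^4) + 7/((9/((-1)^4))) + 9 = -52532349235841/3330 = -15775480251.00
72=72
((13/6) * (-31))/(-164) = 403/984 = 0.41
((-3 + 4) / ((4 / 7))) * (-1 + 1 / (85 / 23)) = -217 / 170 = -1.28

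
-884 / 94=-442 / 47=-9.40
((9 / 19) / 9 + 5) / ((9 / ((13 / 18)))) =208 / 513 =0.41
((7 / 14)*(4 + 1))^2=25 / 4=6.25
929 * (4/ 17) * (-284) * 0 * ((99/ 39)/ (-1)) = 0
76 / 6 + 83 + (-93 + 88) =272 / 3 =90.67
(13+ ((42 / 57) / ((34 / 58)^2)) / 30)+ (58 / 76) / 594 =22441483 / 1716660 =13.07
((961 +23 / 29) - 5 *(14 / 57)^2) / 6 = 45296344 / 282663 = 160.25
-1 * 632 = -632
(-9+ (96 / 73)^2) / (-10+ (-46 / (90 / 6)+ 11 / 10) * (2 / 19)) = 11042325 / 15502061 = 0.71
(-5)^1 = -5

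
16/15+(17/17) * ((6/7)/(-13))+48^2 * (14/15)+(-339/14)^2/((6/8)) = 28026499/9555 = 2933.18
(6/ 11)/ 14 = 3/ 77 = 0.04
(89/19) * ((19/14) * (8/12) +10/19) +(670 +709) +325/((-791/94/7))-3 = 952897525/856653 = 1112.35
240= 240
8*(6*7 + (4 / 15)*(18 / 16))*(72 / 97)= 121824 / 485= 251.18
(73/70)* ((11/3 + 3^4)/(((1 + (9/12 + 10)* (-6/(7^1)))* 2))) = -9271/1725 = -5.37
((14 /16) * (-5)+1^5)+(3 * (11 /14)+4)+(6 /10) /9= 2561 /840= 3.05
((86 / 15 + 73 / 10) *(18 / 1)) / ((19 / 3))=3519 / 95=37.04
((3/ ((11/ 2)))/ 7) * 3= 18/ 77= 0.23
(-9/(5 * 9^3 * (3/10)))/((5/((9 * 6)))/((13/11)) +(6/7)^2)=-2548/251703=-0.01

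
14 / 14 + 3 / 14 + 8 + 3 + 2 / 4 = 89 / 7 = 12.71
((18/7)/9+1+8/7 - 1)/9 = 0.16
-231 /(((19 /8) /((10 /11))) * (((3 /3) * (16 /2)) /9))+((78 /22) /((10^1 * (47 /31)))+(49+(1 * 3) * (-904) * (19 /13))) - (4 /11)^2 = -56385120717 /14046890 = -4014.06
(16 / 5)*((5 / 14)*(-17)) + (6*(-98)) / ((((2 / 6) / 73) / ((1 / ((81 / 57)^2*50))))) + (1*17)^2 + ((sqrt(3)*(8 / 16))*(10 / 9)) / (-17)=-14256983 / 14175- 5*sqrt(3) / 153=-1005.84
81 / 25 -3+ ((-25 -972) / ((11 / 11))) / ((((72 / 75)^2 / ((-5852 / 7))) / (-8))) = -3255828017 / 450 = -7235173.37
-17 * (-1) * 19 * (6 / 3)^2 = 1292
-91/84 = -13/12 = -1.08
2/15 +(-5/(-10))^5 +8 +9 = 8239/480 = 17.16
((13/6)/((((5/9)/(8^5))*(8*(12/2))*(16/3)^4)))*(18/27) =351/160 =2.19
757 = 757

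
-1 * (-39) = 39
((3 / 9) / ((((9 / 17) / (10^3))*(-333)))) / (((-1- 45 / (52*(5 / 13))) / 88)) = 51.20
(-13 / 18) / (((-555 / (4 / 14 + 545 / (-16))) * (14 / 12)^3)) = -49179 / 1776740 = -0.03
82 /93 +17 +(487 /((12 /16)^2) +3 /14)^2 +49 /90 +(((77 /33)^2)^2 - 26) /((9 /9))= 1845497204713 /2460780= 749964.32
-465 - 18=-483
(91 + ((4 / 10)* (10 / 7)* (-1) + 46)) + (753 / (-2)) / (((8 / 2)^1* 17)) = 130.89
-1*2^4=-16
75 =75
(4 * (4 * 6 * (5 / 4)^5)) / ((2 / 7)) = 1025.39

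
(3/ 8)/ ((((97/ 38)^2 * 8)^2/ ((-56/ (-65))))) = 2736741/ 23017613060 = 0.00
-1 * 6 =-6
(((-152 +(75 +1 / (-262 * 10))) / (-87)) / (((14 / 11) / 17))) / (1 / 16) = 25150378 / 132965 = 189.15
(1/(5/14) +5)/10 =39/50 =0.78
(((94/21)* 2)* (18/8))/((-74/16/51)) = -57528/259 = -222.12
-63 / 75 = -21 / 25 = -0.84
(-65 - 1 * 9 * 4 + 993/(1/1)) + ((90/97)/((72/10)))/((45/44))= 778826/873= 892.13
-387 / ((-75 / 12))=1548 / 25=61.92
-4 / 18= -2 / 9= -0.22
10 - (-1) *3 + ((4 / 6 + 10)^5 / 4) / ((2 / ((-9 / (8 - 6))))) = -2096801 / 27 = -77659.30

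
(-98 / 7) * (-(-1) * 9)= -126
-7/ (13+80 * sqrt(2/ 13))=1183/ 10603 - 560 * sqrt(26)/ 10603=-0.16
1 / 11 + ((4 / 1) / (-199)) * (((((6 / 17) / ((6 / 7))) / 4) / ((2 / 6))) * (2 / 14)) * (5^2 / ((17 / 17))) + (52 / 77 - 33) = -8402381 / 260491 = -32.26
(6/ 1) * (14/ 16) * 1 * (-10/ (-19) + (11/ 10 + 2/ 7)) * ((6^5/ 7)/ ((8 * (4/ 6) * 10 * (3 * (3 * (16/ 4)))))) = 617949/ 106400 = 5.81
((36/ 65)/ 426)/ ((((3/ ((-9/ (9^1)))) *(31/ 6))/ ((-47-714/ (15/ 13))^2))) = -132986892/ 3576625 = -37.18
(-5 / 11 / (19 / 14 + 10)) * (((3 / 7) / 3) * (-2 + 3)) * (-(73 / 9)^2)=53290 / 141669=0.38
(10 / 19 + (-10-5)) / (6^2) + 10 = 6565 / 684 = 9.60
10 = 10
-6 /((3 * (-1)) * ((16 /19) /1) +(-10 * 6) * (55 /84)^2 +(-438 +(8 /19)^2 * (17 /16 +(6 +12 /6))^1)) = 1273608 /98628725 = 0.01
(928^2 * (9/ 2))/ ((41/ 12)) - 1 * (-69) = 46506765/ 41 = 1134311.34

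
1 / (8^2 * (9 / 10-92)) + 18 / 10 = 262343 / 145760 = 1.80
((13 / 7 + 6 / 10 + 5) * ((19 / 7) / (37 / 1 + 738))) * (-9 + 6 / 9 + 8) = -1653 / 189875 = -0.01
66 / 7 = 9.43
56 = 56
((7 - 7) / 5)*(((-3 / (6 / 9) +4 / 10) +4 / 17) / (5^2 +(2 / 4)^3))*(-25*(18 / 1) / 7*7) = 0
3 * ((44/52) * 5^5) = 103125/13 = 7932.69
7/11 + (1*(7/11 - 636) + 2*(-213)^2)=991136/11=90103.27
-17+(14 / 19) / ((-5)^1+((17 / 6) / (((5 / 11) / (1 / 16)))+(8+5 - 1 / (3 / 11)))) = -725521 / 43073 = -16.84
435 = 435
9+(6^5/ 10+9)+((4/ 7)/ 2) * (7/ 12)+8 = 803.77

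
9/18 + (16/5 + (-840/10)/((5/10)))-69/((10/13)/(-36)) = 30649/10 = 3064.90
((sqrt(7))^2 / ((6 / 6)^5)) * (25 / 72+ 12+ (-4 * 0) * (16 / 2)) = 6223 / 72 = 86.43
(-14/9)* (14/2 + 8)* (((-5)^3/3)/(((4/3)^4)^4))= 20925489375/2147483648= 9.74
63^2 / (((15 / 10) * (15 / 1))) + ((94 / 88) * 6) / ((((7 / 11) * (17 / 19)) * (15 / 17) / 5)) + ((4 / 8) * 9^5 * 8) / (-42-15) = -5191793 / 1330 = -3903.60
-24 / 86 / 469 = -12 / 20167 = -0.00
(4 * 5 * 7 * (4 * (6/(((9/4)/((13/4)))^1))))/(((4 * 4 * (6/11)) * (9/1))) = 5005/81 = 61.79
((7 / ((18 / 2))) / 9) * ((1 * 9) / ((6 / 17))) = 2.20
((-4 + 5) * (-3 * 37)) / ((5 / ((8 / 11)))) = -16.15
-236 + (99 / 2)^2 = 8857 / 4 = 2214.25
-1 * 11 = -11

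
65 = 65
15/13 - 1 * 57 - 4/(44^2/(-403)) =-55.01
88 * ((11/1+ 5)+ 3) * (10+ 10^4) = 16736720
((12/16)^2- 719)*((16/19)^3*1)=-154880/361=-429.03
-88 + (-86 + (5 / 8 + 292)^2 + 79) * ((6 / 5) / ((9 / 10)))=1825203 / 16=114075.19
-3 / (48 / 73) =-4.56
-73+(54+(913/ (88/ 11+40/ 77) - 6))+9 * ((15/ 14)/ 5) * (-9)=297603/ 4592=64.81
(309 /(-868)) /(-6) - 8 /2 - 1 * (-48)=76487 /1736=44.06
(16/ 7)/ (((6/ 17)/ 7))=136/ 3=45.33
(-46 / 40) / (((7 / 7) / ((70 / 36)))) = -161 / 72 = -2.24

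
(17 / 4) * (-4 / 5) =-17 / 5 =-3.40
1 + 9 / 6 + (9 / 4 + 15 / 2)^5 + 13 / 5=451147107 / 5120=88114.67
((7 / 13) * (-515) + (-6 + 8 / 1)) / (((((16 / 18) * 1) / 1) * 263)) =-32211 / 27352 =-1.18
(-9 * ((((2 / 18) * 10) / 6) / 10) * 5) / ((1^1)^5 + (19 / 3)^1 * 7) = -0.02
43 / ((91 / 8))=3.78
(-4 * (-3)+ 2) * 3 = 42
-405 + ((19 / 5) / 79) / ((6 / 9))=-319893 / 790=-404.93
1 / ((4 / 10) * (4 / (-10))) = -25 / 4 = -6.25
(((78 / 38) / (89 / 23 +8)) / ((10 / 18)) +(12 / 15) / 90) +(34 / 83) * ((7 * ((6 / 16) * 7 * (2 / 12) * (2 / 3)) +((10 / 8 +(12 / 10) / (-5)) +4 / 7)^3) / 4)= 9096576964001 / 9736398000000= 0.93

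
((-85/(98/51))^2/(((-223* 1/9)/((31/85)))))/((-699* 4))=20560905/1996056944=0.01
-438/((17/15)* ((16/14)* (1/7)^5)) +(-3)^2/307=-118648427643/20876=-5683484.75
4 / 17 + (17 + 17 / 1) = 582 / 17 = 34.24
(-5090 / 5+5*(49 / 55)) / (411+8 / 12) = -33447 / 13585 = -2.46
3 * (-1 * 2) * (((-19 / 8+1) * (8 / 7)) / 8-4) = 705 / 28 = 25.18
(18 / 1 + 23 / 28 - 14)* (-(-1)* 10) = 675 / 14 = 48.21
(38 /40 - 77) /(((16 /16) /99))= -150579 /20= -7528.95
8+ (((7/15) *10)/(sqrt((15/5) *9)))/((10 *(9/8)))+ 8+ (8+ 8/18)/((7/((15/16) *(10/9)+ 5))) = 56 *sqrt(3)/1215+ 8803/378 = 23.37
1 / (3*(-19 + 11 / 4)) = -4 / 195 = -0.02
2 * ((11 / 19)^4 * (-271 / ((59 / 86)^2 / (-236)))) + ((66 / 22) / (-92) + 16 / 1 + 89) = 21672312333139 / 707382388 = 30637.34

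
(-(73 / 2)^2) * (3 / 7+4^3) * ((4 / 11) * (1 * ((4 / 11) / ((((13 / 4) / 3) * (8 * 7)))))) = -1310934 / 7007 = -187.09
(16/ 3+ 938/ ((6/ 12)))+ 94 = 1975.33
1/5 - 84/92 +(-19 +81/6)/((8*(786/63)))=-370309/482080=-0.77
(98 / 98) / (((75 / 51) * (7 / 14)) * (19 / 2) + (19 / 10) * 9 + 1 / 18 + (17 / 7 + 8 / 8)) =21420 / 590537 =0.04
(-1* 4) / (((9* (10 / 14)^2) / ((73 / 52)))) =-3577 / 2925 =-1.22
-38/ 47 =-0.81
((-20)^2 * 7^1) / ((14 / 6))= 1200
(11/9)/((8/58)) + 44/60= 1727/180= 9.59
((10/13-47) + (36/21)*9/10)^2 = 413430889/207025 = 1997.01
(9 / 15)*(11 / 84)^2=121 / 11760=0.01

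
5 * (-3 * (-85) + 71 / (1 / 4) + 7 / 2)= 5425 / 2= 2712.50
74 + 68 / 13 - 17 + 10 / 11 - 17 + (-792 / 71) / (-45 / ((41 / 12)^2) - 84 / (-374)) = 95031046366 / 1931029529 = 49.21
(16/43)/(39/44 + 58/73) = 51392/232157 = 0.22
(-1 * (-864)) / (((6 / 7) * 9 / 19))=2128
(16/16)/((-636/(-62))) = 31/318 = 0.10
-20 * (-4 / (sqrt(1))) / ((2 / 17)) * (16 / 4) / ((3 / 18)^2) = 97920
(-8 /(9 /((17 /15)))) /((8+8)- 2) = -0.07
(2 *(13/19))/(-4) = -0.34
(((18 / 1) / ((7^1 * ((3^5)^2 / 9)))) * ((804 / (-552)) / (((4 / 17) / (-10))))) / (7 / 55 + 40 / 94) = 0.04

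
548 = 548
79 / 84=0.94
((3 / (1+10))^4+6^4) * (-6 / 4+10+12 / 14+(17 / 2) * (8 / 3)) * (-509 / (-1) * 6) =12990254592285 / 102487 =126750266.79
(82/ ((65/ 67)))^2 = 7144.15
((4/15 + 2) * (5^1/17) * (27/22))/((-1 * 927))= -1/1133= -0.00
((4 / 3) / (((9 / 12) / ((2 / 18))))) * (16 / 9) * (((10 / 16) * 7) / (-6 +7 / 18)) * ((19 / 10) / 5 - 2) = 224 / 505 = 0.44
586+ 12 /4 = 589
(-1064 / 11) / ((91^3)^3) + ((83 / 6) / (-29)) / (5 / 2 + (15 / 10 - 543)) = 0.00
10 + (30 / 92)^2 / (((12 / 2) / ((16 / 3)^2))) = 16670 / 1587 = 10.50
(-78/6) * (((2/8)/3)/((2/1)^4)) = -13/192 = -0.07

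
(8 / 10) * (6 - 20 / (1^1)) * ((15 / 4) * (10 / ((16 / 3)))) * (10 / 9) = -87.50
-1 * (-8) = 8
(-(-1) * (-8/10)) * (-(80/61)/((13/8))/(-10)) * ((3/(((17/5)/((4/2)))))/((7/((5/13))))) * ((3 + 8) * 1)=-84480/1226771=-0.07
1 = 1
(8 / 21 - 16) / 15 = -328 / 315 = -1.04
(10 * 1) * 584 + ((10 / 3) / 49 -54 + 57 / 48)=13611625 / 2352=5787.26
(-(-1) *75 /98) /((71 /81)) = 6075 /6958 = 0.87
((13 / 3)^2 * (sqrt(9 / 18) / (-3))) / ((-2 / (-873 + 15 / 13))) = -24557 * sqrt(2) / 18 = -1929.38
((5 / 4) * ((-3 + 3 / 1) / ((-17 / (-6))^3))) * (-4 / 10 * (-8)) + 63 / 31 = 63 / 31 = 2.03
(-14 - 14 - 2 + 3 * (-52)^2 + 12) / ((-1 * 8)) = -4047 / 4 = -1011.75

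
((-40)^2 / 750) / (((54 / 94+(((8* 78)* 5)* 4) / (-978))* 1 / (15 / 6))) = -122576 / 280077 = -0.44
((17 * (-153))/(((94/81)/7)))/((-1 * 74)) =1474767/6956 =212.01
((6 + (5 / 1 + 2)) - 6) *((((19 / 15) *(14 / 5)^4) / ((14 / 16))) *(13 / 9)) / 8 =112.46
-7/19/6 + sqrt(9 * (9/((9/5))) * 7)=-7/114 + 3 * sqrt(35)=17.69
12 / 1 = 12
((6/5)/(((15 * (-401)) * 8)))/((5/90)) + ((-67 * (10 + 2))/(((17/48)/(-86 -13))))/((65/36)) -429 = 124043.30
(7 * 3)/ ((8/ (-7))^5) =-352947/ 32768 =-10.77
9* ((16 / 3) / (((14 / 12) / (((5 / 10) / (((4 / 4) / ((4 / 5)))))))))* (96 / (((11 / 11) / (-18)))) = -995328 / 35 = -28437.94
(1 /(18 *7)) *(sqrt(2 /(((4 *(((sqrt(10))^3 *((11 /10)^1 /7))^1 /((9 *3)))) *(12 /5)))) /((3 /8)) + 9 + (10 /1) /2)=10^(1 /4) *sqrt(77) /693 + 1 /9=0.13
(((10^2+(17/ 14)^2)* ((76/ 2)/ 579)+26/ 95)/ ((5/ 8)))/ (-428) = -37374937/ 1441956075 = -0.03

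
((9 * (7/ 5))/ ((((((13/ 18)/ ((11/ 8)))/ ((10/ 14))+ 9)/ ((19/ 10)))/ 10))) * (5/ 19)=31185/ 4819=6.47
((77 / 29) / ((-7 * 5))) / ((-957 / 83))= 83 / 12615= 0.01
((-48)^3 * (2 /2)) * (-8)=884736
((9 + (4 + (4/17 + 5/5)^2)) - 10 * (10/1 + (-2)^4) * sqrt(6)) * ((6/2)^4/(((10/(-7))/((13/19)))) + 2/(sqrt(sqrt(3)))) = (-22113 + 380 * 3^(3/4)) * (2099 - 37570 * sqrt(6))/82365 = 23197.82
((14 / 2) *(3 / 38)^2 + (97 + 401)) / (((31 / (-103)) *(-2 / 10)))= 8273.95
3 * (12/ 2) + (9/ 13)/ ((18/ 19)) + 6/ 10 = 19.33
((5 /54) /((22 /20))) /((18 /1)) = 25 /5346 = 0.00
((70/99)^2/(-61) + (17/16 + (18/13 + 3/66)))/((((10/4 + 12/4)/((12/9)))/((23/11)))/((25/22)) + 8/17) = 3019933005575/2682370336932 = 1.13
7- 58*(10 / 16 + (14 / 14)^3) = -349 / 4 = -87.25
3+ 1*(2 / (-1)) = 1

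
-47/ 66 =-0.71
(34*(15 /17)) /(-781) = -30 /781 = -0.04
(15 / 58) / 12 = 5 / 232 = 0.02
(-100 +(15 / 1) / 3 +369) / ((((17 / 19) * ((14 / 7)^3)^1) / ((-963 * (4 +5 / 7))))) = -82720737 / 476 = -173783.06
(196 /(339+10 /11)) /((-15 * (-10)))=1078 /280425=0.00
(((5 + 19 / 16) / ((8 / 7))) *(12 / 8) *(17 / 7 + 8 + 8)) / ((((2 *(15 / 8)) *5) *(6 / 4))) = 4257 / 800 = 5.32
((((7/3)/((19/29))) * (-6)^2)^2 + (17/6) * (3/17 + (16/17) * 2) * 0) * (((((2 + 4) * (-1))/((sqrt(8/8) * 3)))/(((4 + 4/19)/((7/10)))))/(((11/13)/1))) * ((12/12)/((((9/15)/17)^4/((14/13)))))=-8432451378050/1881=-4482961923.47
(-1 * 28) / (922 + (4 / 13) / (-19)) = -3458 / 113865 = -0.03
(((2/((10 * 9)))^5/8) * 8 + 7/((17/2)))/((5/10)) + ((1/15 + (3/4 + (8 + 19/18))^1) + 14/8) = 41625444409/3136978125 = 13.27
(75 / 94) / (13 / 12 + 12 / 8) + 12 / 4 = 4821 / 1457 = 3.31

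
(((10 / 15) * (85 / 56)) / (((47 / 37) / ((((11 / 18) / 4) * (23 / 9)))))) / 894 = 0.00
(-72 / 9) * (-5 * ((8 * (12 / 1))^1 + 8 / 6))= 11680 / 3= 3893.33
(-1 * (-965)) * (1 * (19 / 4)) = 18335 / 4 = 4583.75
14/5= 2.80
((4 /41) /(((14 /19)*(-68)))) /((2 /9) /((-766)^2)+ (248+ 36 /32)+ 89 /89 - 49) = -100335276 /10363988452027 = -0.00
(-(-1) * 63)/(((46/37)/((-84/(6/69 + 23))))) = -184.37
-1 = -1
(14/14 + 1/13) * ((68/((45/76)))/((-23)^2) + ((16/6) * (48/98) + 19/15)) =6508498/2166255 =3.00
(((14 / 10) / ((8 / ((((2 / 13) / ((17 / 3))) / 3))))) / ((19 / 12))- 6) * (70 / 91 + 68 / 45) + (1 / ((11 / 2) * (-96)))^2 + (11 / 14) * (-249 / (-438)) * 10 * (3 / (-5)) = -3180505338096451 / 194409722707200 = -16.36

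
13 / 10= 1.30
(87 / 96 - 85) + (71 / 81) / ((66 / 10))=-7181683 / 85536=-83.96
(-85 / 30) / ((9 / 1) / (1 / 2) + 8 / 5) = -85 / 588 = -0.14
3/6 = 1/2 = 0.50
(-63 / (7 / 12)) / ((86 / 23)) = -1242 / 43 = -28.88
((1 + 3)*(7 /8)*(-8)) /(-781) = 28 /781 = 0.04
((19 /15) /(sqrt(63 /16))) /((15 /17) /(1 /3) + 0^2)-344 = -344 + 1292 * sqrt(7) /14175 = -343.76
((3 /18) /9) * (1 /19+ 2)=13 /342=0.04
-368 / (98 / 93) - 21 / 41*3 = -704679 / 2009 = -350.76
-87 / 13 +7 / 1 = 0.31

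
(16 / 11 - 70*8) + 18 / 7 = -42810 / 77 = -555.97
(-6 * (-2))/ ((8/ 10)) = 15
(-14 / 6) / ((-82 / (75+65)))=3.98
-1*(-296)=296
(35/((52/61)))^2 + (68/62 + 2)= 141564559/83824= 1688.83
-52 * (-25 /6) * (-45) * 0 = 0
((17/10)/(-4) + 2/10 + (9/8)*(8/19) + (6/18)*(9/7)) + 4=24883/5320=4.68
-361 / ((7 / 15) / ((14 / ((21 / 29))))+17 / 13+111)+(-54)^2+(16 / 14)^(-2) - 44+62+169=4422924929 / 1426496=3100.55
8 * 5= 40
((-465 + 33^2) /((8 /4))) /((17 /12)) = 3744 /17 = 220.24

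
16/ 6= 8/ 3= 2.67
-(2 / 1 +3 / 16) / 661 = -35 / 10576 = -0.00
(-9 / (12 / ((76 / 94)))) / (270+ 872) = -57 / 107348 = -0.00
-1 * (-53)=53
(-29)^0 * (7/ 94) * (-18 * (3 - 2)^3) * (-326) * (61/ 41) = 1252818/ 1927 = 650.14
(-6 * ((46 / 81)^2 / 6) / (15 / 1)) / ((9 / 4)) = -8464 / 885735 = -0.01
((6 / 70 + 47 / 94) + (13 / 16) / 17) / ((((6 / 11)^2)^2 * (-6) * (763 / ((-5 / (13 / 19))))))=1677697549 / 146855794176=0.01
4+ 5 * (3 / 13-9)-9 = -635 / 13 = -48.85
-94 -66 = -160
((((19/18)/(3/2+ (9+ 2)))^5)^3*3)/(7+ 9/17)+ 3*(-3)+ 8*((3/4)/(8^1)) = -67496372849975198249229800453065928917/8181378527269721031188964843750000000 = -8.25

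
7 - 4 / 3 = 17 / 3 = 5.67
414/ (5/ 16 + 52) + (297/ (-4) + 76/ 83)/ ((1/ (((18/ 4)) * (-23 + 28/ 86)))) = 19889992297/ 2655336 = 7490.57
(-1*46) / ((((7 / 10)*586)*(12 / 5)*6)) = -575 / 73836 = -0.01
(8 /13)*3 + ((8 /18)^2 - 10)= -8378 /1053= -7.96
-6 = -6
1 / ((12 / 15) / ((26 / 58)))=65 / 116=0.56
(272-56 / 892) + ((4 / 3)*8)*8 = 239014 / 669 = 357.27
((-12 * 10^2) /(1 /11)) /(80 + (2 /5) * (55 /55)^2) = -11000 /67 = -164.18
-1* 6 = -6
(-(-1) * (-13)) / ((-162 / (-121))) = -1573 / 162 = -9.71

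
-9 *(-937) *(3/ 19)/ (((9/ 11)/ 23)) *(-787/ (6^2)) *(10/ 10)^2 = -818276.35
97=97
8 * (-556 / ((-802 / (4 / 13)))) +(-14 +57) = 233055 / 5213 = 44.71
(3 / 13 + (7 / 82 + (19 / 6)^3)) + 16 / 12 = 33.40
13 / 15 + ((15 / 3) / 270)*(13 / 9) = 2171 / 2430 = 0.89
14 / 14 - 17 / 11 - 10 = -116 / 11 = -10.55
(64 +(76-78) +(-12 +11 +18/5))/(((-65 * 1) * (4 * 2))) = -0.12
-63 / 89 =-0.71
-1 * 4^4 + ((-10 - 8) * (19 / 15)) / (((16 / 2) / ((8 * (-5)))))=-142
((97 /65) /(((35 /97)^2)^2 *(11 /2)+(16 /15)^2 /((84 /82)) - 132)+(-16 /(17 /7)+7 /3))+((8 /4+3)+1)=125776096682135663 /72548262369493287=1.73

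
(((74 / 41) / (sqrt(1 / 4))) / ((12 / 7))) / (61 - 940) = -259 / 108117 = -0.00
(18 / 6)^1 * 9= 27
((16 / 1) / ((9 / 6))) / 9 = 32 / 27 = 1.19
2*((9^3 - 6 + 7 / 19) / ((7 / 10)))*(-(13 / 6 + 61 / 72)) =-1065160 / 171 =-6229.01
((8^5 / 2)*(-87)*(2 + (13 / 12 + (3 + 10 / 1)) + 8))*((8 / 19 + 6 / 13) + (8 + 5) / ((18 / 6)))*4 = -530719784960 / 741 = -716221032.33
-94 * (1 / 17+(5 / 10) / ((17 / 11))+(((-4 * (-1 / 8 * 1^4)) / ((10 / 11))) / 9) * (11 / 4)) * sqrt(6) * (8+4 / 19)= -4116307 * sqrt(6) / 9690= -1040.54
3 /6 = 1 /2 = 0.50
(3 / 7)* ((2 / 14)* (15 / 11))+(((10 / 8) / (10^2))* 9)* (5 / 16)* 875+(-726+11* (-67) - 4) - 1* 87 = -210170991 / 137984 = -1523.15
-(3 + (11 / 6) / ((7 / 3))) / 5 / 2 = -53 / 140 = -0.38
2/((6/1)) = 1/3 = 0.33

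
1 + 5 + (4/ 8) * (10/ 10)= 13/ 2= 6.50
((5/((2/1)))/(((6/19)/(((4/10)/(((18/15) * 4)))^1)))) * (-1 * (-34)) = 1615/72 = 22.43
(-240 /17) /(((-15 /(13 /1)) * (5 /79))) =16432 /85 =193.32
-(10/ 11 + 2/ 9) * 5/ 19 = -560/ 1881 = -0.30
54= 54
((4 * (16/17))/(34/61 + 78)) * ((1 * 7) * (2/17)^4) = 54656/850494343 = 0.00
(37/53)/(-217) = -37/11501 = -0.00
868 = 868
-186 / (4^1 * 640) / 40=-93 / 51200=-0.00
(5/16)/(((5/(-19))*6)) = -19/96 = -0.20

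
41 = 41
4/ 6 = 2/ 3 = 0.67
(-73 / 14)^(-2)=196 / 5329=0.04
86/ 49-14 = -600/ 49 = -12.24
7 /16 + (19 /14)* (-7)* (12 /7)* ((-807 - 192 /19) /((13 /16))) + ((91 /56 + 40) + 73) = 24013931 /1456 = 16493.08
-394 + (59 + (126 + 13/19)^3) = 13943015378/6859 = 2032805.86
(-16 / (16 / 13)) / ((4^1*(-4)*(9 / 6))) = 13 / 24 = 0.54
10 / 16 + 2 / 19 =111 / 152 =0.73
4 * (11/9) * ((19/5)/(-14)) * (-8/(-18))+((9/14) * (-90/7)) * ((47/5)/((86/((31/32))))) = -80006293/54613440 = -1.46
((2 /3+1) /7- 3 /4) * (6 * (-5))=15.36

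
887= 887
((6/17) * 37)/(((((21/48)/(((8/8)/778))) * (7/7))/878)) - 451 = -19317913/46291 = -417.31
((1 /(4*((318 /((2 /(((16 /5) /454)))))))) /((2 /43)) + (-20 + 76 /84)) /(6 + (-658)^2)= -339519 /10280439680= -0.00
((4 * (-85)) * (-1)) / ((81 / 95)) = 398.77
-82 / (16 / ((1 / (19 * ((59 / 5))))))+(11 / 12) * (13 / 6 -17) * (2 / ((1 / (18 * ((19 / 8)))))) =-20852131 / 17936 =-1162.59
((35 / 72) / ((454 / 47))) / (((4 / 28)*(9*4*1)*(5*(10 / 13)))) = 29939 / 11767680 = 0.00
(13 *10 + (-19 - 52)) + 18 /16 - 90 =-239 /8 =-29.88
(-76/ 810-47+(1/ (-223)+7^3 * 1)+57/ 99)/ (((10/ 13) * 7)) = 273501397/ 4967325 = 55.06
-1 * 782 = -782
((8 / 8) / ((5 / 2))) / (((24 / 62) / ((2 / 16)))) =31 / 240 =0.13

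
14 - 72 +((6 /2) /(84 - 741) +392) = 73145 /219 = 334.00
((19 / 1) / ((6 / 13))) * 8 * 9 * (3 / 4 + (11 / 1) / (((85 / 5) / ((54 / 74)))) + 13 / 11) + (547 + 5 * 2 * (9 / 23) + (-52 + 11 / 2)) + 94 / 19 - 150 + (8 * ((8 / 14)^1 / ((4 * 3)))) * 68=953795026645 / 126991326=7510.71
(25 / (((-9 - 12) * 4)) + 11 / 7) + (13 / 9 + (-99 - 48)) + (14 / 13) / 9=-52475 / 364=-144.16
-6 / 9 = -2 / 3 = -0.67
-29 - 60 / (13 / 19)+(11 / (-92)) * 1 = -139707 / 1196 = -116.81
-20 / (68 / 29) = -145 / 17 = -8.53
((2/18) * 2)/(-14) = -1/63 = -0.02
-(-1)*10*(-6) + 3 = -57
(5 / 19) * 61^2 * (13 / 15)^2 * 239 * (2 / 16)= 150294911 / 6840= 21972.94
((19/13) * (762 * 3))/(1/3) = 10023.23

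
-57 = -57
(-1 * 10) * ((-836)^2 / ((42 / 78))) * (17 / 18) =-772280080 / 63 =-12258413.97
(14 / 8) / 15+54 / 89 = 3863 / 5340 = 0.72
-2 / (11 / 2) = -4 / 11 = -0.36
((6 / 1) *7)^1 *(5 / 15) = 14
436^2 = 190096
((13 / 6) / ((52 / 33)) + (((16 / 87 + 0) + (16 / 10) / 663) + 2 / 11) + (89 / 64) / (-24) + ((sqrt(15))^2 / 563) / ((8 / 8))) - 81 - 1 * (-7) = -7345113121991 / 101608798720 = -72.29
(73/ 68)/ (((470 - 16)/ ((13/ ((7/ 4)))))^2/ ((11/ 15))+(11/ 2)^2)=0.00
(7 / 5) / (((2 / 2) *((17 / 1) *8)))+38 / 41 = 0.94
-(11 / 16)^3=-1331 / 4096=-0.32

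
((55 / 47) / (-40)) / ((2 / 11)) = -121 / 752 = -0.16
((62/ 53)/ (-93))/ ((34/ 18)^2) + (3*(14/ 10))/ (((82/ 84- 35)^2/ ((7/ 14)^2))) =-409500333/ 156389709985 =-0.00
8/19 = 0.42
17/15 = 1.13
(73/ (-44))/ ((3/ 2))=-73/ 66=-1.11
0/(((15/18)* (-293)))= 0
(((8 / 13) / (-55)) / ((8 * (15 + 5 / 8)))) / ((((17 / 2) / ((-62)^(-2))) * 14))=-2 / 10220835625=-0.00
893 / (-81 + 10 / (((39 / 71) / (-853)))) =-34827 / 608789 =-0.06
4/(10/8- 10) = -16/35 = -0.46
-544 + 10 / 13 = -7062 / 13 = -543.23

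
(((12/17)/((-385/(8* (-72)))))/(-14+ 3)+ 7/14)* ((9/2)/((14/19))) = 9947241/4031720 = 2.47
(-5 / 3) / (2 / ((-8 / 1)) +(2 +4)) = -20 / 69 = -0.29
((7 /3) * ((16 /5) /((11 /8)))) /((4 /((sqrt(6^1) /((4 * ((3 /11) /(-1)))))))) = -56 * sqrt(6) /45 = -3.05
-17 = -17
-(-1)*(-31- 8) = -39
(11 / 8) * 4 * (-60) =-330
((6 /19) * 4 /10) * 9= 108 /95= 1.14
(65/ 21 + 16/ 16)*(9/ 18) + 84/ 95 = 5849/ 1995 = 2.93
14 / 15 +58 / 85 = 412 / 255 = 1.62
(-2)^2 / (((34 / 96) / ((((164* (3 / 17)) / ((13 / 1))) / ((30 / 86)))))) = 72.08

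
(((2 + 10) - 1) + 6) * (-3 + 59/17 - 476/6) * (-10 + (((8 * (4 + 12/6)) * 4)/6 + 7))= -116638/3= -38879.33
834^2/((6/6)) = 695556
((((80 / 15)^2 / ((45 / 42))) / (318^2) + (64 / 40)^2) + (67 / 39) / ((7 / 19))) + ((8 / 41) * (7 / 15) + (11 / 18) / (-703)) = 654683076004723 / 89517633209550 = 7.31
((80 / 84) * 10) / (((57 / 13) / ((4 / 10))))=1040 / 1197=0.87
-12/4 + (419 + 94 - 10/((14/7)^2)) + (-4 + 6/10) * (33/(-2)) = 2818/5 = 563.60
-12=-12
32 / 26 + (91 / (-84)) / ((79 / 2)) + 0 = 1.20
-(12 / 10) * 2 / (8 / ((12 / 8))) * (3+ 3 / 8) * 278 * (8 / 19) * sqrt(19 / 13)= -33777 * sqrt(247) / 2470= -214.92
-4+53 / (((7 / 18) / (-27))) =-25786 / 7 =-3683.71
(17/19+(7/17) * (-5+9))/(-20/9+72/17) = 7389/5852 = 1.26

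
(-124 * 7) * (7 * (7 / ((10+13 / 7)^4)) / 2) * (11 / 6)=-280828163 / 142374963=-1.97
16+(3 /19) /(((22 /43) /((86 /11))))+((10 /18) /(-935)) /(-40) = 259065929 /14069880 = 18.41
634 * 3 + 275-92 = 2085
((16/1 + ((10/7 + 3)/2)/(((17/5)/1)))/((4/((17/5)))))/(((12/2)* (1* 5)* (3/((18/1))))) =3963/1400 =2.83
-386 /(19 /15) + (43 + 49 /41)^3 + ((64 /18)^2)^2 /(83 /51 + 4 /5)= 86083.40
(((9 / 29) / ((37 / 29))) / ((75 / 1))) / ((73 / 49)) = 0.00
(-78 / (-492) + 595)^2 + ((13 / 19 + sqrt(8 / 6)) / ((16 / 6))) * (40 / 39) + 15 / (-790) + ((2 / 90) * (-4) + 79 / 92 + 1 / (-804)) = 10 * sqrt(3) / 39 + 247907762513689279 / 699879945780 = 354215.14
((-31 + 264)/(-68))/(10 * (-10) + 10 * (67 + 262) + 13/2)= -233/217362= -0.00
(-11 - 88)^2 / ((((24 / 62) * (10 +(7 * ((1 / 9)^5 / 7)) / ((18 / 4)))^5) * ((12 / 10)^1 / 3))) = 21466246683195357216585986556488385 / 33912990433375454610813970704326656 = 0.63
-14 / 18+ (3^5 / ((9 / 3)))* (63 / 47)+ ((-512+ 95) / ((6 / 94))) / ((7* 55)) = 90.83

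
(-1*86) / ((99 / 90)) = -860 / 11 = -78.18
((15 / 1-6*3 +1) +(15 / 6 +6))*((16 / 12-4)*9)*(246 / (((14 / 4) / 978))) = -75063456 / 7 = -10723350.86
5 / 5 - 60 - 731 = -790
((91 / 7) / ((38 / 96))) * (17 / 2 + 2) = 6552 / 19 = 344.84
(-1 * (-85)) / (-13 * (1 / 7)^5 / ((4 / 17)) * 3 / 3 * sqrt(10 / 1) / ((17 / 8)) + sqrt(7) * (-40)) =-1428595 / (26 * sqrt(10) + 672280 * sqrt(7)) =-0.80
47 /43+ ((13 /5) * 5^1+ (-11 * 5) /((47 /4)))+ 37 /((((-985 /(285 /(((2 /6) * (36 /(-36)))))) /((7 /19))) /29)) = 140364913 /398137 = 352.55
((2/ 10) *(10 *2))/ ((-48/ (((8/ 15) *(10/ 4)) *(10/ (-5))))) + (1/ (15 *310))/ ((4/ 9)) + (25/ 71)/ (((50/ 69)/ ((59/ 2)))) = 57672767/ 3961800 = 14.56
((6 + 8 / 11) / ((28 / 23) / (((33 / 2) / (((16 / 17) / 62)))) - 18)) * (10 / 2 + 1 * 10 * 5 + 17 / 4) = -318867147 / 14398852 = -22.15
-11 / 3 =-3.67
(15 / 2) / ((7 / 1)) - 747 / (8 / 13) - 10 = -68477 / 56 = -1222.80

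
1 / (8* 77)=0.00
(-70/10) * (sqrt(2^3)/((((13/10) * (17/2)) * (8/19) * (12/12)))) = -665 * sqrt(2)/221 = -4.26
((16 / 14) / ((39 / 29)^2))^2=0.40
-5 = -5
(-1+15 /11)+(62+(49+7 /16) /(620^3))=2615888136701 /41945728000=62.36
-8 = -8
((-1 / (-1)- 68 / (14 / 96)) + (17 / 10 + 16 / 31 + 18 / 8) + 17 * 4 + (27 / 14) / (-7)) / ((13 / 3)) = -2755899 / 30380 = -90.71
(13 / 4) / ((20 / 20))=13 / 4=3.25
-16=-16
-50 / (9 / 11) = -550 / 9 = -61.11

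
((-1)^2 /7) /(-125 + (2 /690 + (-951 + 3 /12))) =-1380 /10391717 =-0.00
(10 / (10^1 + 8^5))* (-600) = -1000 / 5463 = -0.18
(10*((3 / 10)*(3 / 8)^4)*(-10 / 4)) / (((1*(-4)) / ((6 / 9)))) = 405 / 16384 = 0.02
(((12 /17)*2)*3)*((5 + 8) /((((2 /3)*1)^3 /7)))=1300.76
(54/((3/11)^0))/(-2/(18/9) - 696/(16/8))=-54/349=-0.15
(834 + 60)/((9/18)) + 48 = 1836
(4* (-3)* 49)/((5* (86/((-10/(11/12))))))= 7056/473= 14.92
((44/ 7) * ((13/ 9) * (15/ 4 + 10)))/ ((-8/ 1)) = -7865/ 504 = -15.61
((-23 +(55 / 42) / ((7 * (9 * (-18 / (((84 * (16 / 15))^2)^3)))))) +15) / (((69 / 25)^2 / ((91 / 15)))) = -41290115329519784 / 86769225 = -475861289.87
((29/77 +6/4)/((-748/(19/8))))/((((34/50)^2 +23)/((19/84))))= -3835625/66772113408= -0.00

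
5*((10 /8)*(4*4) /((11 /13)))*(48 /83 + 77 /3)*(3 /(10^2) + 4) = 34236865 /2739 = 12499.77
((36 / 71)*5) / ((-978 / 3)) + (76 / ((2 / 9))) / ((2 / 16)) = 31663638 / 11573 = 2735.99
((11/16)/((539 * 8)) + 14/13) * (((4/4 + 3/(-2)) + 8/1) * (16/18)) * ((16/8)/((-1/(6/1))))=-439105/5096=-86.17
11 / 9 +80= 731 / 9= 81.22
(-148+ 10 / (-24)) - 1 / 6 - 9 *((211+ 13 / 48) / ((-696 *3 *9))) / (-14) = -208492765 / 1403136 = -148.59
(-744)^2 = 553536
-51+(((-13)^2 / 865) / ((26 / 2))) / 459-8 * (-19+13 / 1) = -1191092 / 397035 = -3.00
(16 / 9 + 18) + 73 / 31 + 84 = 29611 / 279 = 106.13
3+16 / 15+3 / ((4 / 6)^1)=257 / 30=8.57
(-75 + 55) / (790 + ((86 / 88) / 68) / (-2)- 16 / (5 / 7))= -598400 / 22966377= -0.03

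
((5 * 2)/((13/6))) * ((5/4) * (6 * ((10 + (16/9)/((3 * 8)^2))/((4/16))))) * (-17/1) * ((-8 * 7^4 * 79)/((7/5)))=2985926818000/117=25520742034.19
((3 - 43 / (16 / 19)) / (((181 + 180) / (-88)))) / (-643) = -8459 / 464246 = -0.02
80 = 80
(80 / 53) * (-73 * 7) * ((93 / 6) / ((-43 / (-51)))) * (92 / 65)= -594607776 / 29627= -20069.79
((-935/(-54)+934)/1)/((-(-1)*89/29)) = 1489759/4806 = 309.98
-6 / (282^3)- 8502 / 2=-15888656629 / 3737628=-4251.00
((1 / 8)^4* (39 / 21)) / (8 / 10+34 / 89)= 5785 / 15081472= 0.00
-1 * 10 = -10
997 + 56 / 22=10995 / 11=999.55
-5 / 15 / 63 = -1 / 189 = -0.01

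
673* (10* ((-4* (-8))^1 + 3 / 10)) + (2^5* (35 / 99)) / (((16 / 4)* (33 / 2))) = 710177753 / 3267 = 217379.17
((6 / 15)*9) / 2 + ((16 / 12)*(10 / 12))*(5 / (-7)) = 317 / 315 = 1.01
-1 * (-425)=425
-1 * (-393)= 393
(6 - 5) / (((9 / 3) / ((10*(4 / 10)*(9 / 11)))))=12 / 11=1.09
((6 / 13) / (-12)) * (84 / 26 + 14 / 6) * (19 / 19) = -217 / 1014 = -0.21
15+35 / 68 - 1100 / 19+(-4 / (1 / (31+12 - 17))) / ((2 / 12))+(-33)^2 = 546025 / 1292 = 422.62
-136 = -136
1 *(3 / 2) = 3 / 2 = 1.50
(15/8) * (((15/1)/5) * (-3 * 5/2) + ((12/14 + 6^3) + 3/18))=20425/56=364.73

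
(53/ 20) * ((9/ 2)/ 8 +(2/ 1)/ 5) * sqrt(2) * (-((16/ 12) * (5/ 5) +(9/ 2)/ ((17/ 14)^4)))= -12.28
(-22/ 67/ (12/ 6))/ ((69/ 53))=-583/ 4623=-0.13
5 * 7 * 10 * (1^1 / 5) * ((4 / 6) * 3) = 140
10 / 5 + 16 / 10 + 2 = 5.60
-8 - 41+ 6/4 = -95/2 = -47.50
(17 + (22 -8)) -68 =-37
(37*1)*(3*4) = 444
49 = 49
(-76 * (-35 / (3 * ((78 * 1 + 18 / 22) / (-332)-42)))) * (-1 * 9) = 9714320 / 51417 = 188.93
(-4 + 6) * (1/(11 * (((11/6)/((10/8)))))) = 15/121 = 0.12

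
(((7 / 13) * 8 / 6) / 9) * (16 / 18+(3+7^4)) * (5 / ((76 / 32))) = 24241280 / 60021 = 403.88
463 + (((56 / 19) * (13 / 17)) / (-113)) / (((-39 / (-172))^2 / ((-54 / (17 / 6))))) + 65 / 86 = 326836560941 / 693699994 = 471.15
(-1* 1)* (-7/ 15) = 7/ 15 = 0.47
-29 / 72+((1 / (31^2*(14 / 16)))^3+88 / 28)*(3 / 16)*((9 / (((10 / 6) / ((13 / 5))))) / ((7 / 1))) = 298856037274453 / 383561340854580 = 0.78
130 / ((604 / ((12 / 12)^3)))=65 / 302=0.22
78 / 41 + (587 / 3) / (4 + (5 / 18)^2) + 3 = 2864757 / 54161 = 52.89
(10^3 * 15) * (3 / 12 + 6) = 93750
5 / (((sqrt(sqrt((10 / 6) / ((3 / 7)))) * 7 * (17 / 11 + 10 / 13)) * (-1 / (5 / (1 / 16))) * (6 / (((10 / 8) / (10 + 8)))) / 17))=-60775 * sqrt(3) * 35^(3 / 4) / 437913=-3.46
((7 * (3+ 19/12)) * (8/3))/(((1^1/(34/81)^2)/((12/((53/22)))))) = 78330560/1043199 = 75.09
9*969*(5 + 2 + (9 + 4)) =174420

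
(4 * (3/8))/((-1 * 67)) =-3/134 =-0.02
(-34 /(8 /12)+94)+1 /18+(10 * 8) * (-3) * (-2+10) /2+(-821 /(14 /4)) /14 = -823523 /882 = -933.70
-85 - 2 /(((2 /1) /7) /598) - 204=-4475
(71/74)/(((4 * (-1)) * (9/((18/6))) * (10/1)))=-71/8880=-0.01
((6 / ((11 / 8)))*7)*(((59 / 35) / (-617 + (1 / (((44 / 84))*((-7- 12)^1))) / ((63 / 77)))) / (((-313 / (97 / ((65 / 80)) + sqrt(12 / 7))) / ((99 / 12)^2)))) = 998811*sqrt(21) / 192676540 + 193769334 / 89456965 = 2.19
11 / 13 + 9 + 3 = 167 / 13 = 12.85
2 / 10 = 1 / 5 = 0.20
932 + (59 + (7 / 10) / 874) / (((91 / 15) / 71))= 258088447 / 159068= 1622.50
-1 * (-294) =294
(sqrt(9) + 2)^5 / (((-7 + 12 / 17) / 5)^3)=-1919140625 / 1225043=-1566.59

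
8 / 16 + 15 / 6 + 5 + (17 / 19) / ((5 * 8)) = 6097 / 760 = 8.02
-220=-220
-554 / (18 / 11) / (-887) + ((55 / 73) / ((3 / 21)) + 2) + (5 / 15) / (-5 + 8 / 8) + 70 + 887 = 2248452815 / 2331036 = 964.57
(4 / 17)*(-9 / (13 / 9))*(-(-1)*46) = -14904 / 221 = -67.44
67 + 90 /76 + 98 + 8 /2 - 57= 4301 /38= 113.18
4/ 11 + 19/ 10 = 2.26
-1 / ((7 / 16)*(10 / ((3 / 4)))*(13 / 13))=-6 / 35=-0.17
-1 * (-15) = 15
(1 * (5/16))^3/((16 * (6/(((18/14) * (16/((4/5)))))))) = 1875/229376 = 0.01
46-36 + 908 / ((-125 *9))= 10342 / 1125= 9.19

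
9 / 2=4.50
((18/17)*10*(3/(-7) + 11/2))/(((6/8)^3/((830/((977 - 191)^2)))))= 9428800/55138293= 0.17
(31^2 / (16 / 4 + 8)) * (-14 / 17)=-6727 / 102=-65.95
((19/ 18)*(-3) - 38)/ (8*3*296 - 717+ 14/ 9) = -741/ 114994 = -0.01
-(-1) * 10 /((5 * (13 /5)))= 10 /13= 0.77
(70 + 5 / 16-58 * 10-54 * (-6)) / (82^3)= -2971 / 8821888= -0.00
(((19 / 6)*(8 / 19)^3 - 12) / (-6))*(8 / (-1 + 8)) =7280 / 3249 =2.24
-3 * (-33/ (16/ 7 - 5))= -693/ 19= -36.47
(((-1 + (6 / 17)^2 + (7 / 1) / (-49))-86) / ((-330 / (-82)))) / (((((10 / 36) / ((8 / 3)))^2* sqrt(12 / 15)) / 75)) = -8314626816* sqrt(5) / 111265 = -167097.21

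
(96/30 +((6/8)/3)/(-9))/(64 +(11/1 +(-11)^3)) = -571/226080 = -0.00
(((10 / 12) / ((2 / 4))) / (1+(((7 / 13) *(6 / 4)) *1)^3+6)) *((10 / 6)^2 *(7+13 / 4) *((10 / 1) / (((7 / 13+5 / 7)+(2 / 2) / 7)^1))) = 2927502500 / 64804671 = 45.17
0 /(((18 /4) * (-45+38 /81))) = 0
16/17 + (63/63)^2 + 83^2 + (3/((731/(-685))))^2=3686473243/534361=6898.84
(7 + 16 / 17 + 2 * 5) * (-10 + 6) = -1220 / 17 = -71.76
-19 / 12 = -1.58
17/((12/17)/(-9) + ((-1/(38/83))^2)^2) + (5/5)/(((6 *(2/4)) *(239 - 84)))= 843045037907/1121595729555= 0.75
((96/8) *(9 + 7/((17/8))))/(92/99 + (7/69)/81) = 8115228/51187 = 158.54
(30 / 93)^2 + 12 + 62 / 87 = 1071566 / 83607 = 12.82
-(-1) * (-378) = -378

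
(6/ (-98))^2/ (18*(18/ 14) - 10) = 9/ 31556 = 0.00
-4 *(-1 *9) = 36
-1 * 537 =-537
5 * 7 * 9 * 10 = 3150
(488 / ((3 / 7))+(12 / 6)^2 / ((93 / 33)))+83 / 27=956825 / 837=1143.16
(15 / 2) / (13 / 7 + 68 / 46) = 2.25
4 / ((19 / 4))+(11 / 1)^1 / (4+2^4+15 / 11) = 6059 / 4465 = 1.36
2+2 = 4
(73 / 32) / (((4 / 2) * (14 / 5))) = 365 / 896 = 0.41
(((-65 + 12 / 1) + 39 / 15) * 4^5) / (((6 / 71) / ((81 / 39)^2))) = -2226051072 / 845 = -2634379.97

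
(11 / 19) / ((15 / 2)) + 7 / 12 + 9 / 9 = 631 / 380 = 1.66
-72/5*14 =-1008/5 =-201.60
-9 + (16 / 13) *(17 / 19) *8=-47 / 247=-0.19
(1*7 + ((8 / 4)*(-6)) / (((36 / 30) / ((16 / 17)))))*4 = -164 / 17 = -9.65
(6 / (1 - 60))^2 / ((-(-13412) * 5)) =9 / 58358965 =0.00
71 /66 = 1.08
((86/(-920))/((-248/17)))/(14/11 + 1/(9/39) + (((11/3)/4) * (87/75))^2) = 0.00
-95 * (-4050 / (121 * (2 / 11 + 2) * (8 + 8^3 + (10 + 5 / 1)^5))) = 12825 / 6687076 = 0.00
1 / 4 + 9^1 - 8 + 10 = 45 / 4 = 11.25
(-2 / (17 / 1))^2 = 4 / 289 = 0.01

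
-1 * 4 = -4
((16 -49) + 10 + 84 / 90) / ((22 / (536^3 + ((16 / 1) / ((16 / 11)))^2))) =-16990315729 / 110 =-154457415.72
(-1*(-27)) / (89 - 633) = -27 / 544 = -0.05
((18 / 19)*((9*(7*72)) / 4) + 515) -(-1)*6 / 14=211436 / 133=1589.74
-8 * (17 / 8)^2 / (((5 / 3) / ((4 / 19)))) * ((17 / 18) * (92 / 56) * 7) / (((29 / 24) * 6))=-112999 / 16530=-6.84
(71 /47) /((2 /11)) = 781 /94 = 8.31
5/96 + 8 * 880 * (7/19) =2593.74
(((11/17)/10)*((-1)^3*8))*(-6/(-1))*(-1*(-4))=-1056/85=-12.42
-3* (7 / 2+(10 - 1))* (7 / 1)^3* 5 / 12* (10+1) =-58953.12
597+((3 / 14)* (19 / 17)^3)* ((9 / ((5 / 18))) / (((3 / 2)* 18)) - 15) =203894457 / 343910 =592.87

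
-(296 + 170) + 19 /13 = -6039 /13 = -464.54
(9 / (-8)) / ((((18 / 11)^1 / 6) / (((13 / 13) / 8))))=-33 / 64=-0.52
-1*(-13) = 13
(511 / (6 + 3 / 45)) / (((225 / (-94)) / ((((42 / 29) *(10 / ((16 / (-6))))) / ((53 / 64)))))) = 4611264 / 19981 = 230.78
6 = 6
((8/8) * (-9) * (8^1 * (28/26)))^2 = 6012.21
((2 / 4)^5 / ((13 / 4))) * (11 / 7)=0.02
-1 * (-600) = 600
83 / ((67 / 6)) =498 / 67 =7.43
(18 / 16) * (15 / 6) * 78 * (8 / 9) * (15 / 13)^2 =3375 / 13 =259.62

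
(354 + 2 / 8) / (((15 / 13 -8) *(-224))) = 0.23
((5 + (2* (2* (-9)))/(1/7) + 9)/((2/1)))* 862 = -102578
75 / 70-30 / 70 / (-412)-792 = -2281035 / 2884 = -790.93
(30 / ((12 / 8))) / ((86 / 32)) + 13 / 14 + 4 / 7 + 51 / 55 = 46681 / 4730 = 9.87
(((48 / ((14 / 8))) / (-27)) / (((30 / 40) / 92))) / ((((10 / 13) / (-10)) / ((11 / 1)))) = 3367936 / 189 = 17819.77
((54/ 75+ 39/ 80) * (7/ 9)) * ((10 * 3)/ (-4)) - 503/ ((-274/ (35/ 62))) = -4082169/ 679520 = -6.01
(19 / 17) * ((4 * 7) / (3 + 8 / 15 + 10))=1140 / 493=2.31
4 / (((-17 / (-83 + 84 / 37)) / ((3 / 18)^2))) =0.53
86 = 86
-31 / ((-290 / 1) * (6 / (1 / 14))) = 31 / 24360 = 0.00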